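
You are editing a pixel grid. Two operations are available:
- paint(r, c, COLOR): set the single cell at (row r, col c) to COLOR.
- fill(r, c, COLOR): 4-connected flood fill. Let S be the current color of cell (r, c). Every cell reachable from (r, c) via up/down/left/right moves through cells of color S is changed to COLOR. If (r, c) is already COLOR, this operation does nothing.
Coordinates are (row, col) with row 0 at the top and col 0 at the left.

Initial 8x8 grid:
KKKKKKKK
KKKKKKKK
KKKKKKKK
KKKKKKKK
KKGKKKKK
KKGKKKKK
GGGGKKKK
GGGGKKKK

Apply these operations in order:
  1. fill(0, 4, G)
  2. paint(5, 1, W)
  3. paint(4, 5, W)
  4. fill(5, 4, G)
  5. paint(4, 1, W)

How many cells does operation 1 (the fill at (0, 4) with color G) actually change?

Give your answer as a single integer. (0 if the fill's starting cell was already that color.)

Answer: 54

Derivation:
After op 1 fill(0,4,G) [54 cells changed]:
GGGGGGGG
GGGGGGGG
GGGGGGGG
GGGGGGGG
GGGGGGGG
GGGGGGGG
GGGGGGGG
GGGGGGGG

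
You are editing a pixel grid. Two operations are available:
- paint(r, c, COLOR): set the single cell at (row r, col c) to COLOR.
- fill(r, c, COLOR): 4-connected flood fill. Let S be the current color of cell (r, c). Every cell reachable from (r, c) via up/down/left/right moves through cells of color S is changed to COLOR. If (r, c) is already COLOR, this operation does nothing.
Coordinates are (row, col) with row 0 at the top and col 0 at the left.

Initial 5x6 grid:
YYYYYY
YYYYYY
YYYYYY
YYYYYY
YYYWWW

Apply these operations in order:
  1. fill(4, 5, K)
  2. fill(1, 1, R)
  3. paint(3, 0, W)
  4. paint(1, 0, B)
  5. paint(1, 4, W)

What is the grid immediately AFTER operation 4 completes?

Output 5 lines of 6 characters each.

After op 1 fill(4,5,K) [3 cells changed]:
YYYYYY
YYYYYY
YYYYYY
YYYYYY
YYYKKK
After op 2 fill(1,1,R) [27 cells changed]:
RRRRRR
RRRRRR
RRRRRR
RRRRRR
RRRKKK
After op 3 paint(3,0,W):
RRRRRR
RRRRRR
RRRRRR
WRRRRR
RRRKKK
After op 4 paint(1,0,B):
RRRRRR
BRRRRR
RRRRRR
WRRRRR
RRRKKK

Answer: RRRRRR
BRRRRR
RRRRRR
WRRRRR
RRRKKK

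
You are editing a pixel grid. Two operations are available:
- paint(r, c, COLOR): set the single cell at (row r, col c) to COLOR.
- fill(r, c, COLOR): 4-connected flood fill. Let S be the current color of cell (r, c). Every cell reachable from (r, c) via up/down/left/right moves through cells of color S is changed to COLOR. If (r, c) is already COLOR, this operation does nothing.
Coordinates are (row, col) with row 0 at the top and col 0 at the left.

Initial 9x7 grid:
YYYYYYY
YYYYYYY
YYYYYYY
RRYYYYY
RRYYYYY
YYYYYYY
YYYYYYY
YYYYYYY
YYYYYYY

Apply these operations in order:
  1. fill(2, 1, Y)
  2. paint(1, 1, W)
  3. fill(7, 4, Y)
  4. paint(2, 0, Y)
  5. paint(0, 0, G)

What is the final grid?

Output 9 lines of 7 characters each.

Answer: GYYYYYY
YWYYYYY
YYYYYYY
RRYYYYY
RRYYYYY
YYYYYYY
YYYYYYY
YYYYYYY
YYYYYYY

Derivation:
After op 1 fill(2,1,Y) [0 cells changed]:
YYYYYYY
YYYYYYY
YYYYYYY
RRYYYYY
RRYYYYY
YYYYYYY
YYYYYYY
YYYYYYY
YYYYYYY
After op 2 paint(1,1,W):
YYYYYYY
YWYYYYY
YYYYYYY
RRYYYYY
RRYYYYY
YYYYYYY
YYYYYYY
YYYYYYY
YYYYYYY
After op 3 fill(7,4,Y) [0 cells changed]:
YYYYYYY
YWYYYYY
YYYYYYY
RRYYYYY
RRYYYYY
YYYYYYY
YYYYYYY
YYYYYYY
YYYYYYY
After op 4 paint(2,0,Y):
YYYYYYY
YWYYYYY
YYYYYYY
RRYYYYY
RRYYYYY
YYYYYYY
YYYYYYY
YYYYYYY
YYYYYYY
After op 5 paint(0,0,G):
GYYYYYY
YWYYYYY
YYYYYYY
RRYYYYY
RRYYYYY
YYYYYYY
YYYYYYY
YYYYYYY
YYYYYYY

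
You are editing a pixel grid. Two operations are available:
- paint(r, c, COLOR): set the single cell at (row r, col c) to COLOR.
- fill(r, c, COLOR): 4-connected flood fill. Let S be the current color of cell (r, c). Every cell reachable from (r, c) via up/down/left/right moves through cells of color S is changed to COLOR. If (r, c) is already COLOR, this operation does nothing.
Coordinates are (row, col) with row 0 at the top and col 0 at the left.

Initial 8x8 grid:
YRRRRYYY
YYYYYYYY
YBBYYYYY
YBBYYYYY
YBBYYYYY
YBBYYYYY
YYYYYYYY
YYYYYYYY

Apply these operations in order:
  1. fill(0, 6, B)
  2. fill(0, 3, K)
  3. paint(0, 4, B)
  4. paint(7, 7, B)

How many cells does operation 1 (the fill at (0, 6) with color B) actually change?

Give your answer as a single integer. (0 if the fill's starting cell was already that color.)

Answer: 52

Derivation:
After op 1 fill(0,6,B) [52 cells changed]:
BRRRRBBB
BBBBBBBB
BBBBBBBB
BBBBBBBB
BBBBBBBB
BBBBBBBB
BBBBBBBB
BBBBBBBB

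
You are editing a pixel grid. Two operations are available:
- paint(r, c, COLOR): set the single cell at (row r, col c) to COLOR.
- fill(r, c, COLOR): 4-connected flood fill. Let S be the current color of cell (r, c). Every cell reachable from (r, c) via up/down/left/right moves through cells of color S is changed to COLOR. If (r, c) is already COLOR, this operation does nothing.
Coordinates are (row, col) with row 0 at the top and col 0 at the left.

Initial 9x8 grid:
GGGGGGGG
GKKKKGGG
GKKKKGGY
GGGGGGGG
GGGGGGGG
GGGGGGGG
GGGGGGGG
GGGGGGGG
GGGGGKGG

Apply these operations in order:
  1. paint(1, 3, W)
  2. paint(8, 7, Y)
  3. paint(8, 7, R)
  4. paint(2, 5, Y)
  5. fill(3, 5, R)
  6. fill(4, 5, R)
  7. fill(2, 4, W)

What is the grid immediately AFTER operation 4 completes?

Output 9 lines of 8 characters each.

Answer: GGGGGGGG
GKKWKGGG
GKKKKYGY
GGGGGGGG
GGGGGGGG
GGGGGGGG
GGGGGGGG
GGGGGGGG
GGGGGKGR

Derivation:
After op 1 paint(1,3,W):
GGGGGGGG
GKKWKGGG
GKKKKGGY
GGGGGGGG
GGGGGGGG
GGGGGGGG
GGGGGGGG
GGGGGGGG
GGGGGKGG
After op 2 paint(8,7,Y):
GGGGGGGG
GKKWKGGG
GKKKKGGY
GGGGGGGG
GGGGGGGG
GGGGGGGG
GGGGGGGG
GGGGGGGG
GGGGGKGY
After op 3 paint(8,7,R):
GGGGGGGG
GKKWKGGG
GKKKKGGY
GGGGGGGG
GGGGGGGG
GGGGGGGG
GGGGGGGG
GGGGGGGG
GGGGGKGR
After op 4 paint(2,5,Y):
GGGGGGGG
GKKWKGGG
GKKKKYGY
GGGGGGGG
GGGGGGGG
GGGGGGGG
GGGGGGGG
GGGGGGGG
GGGGGKGR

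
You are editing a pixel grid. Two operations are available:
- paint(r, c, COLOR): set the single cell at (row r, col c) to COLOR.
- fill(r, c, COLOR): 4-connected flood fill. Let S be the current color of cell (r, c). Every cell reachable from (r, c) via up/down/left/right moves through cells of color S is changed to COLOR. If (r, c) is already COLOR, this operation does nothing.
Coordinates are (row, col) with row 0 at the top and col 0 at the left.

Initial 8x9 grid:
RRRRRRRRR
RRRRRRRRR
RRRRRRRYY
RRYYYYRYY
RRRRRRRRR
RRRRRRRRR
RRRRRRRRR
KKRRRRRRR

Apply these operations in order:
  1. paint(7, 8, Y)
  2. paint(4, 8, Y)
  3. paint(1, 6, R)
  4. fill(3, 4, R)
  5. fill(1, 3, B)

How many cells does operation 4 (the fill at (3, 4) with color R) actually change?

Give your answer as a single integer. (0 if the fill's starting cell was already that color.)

After op 1 paint(7,8,Y):
RRRRRRRRR
RRRRRRRRR
RRRRRRRYY
RRYYYYRYY
RRRRRRRRR
RRRRRRRRR
RRRRRRRRR
KKRRRRRRY
After op 2 paint(4,8,Y):
RRRRRRRRR
RRRRRRRRR
RRRRRRRYY
RRYYYYRYY
RRRRRRRRY
RRRRRRRRR
RRRRRRRRR
KKRRRRRRY
After op 3 paint(1,6,R):
RRRRRRRRR
RRRRRRRRR
RRRRRRRYY
RRYYYYRYY
RRRRRRRRY
RRRRRRRRR
RRRRRRRRR
KKRRRRRRY
After op 4 fill(3,4,R) [4 cells changed]:
RRRRRRRRR
RRRRRRRRR
RRRRRRRYY
RRRRRRRYY
RRRRRRRRY
RRRRRRRRR
RRRRRRRRR
KKRRRRRRY

Answer: 4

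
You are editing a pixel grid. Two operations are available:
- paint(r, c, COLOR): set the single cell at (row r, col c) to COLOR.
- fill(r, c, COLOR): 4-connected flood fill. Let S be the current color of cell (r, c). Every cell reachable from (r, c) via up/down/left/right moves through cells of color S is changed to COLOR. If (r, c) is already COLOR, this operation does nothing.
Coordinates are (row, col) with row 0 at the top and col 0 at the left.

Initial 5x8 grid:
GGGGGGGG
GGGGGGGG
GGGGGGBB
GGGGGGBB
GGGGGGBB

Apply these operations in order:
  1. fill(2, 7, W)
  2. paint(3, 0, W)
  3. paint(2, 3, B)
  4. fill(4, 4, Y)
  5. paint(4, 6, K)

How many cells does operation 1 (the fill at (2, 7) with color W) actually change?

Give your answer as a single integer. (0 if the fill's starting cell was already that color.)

Answer: 6

Derivation:
After op 1 fill(2,7,W) [6 cells changed]:
GGGGGGGG
GGGGGGGG
GGGGGGWW
GGGGGGWW
GGGGGGWW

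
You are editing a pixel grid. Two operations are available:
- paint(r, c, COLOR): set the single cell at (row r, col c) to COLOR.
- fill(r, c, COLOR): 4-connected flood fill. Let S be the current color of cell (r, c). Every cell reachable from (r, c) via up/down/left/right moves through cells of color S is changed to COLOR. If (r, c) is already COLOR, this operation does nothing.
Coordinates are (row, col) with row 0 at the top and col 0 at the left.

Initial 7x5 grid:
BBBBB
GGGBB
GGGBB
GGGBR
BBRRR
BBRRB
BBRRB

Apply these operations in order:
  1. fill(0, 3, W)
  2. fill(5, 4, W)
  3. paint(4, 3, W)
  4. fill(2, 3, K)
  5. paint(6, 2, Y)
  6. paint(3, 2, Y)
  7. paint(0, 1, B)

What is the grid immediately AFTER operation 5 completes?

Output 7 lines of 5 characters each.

Answer: KKKKK
GGGKK
GGGKK
GGGKR
BBRKR
BBRRW
BBYRW

Derivation:
After op 1 fill(0,3,W) [10 cells changed]:
WWWWW
GGGWW
GGGWW
GGGWR
BBRRR
BBRRB
BBRRB
After op 2 fill(5,4,W) [2 cells changed]:
WWWWW
GGGWW
GGGWW
GGGWR
BBRRR
BBRRW
BBRRW
After op 3 paint(4,3,W):
WWWWW
GGGWW
GGGWW
GGGWR
BBRWR
BBRRW
BBRRW
After op 4 fill(2,3,K) [11 cells changed]:
KKKKK
GGGKK
GGGKK
GGGKR
BBRKR
BBRRW
BBRRW
After op 5 paint(6,2,Y):
KKKKK
GGGKK
GGGKK
GGGKR
BBRKR
BBRRW
BBYRW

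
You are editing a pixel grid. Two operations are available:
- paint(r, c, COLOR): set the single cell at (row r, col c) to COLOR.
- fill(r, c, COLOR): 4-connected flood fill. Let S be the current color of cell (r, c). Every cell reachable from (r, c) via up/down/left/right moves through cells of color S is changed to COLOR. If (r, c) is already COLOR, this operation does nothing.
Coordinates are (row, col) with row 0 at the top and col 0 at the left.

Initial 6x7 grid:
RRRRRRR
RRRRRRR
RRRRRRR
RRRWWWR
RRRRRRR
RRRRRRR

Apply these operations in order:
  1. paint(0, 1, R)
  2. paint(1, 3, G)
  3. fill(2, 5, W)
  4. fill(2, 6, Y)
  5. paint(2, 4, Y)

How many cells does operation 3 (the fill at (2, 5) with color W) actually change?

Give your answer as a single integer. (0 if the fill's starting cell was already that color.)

Answer: 38

Derivation:
After op 1 paint(0,1,R):
RRRRRRR
RRRRRRR
RRRRRRR
RRRWWWR
RRRRRRR
RRRRRRR
After op 2 paint(1,3,G):
RRRRRRR
RRRGRRR
RRRRRRR
RRRWWWR
RRRRRRR
RRRRRRR
After op 3 fill(2,5,W) [38 cells changed]:
WWWWWWW
WWWGWWW
WWWWWWW
WWWWWWW
WWWWWWW
WWWWWWW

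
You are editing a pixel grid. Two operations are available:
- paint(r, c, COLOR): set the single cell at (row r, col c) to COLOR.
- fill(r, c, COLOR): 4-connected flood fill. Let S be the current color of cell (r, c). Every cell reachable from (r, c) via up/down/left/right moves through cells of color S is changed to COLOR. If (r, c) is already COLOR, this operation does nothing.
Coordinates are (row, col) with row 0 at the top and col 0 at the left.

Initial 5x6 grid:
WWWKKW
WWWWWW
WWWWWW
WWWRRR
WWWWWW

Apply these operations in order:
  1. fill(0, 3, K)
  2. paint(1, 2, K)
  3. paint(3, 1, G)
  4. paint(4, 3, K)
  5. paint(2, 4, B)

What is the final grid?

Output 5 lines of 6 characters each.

After op 1 fill(0,3,K) [0 cells changed]:
WWWKKW
WWWWWW
WWWWWW
WWWRRR
WWWWWW
After op 2 paint(1,2,K):
WWWKKW
WWKWWW
WWWWWW
WWWRRR
WWWWWW
After op 3 paint(3,1,G):
WWWKKW
WWKWWW
WWWWWW
WGWRRR
WWWWWW
After op 4 paint(4,3,K):
WWWKKW
WWKWWW
WWWWWW
WGWRRR
WWWKWW
After op 5 paint(2,4,B):
WWWKKW
WWKWWW
WWWWBW
WGWRRR
WWWKWW

Answer: WWWKKW
WWKWWW
WWWWBW
WGWRRR
WWWKWW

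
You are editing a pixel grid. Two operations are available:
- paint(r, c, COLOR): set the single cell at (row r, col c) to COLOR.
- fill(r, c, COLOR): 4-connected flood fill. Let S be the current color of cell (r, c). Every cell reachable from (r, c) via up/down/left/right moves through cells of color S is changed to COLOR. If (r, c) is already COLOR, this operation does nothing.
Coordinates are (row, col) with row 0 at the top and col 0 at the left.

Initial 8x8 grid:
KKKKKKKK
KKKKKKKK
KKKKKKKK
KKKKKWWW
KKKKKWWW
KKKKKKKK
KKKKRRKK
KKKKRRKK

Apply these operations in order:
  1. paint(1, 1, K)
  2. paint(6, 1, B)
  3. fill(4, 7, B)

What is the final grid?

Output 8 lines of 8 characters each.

After op 1 paint(1,1,K):
KKKKKKKK
KKKKKKKK
KKKKKKKK
KKKKKWWW
KKKKKWWW
KKKKKKKK
KKKKRRKK
KKKKRRKK
After op 2 paint(6,1,B):
KKKKKKKK
KKKKKKKK
KKKKKKKK
KKKKKWWW
KKKKKWWW
KKKKKKKK
KBKKRRKK
KKKKRRKK
After op 3 fill(4,7,B) [6 cells changed]:
KKKKKKKK
KKKKKKKK
KKKKKKKK
KKKKKBBB
KKKKKBBB
KKKKKKKK
KBKKRRKK
KKKKRRKK

Answer: KKKKKKKK
KKKKKKKK
KKKKKKKK
KKKKKBBB
KKKKKBBB
KKKKKKKK
KBKKRRKK
KKKKRRKK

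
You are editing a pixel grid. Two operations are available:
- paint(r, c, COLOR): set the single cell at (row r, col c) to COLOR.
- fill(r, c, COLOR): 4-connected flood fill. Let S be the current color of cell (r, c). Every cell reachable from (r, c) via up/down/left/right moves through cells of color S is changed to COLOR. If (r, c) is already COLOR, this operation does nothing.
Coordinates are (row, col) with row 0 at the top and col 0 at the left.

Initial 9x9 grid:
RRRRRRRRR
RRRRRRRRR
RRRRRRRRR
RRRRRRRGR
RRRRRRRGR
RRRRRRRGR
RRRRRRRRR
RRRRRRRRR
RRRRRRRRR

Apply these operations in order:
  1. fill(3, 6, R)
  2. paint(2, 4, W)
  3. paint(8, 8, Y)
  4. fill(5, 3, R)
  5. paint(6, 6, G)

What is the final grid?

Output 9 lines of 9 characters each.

Answer: RRRRRRRRR
RRRRRRRRR
RRRRWRRRR
RRRRRRRGR
RRRRRRRGR
RRRRRRRGR
RRRRRRGRR
RRRRRRRRR
RRRRRRRRY

Derivation:
After op 1 fill(3,6,R) [0 cells changed]:
RRRRRRRRR
RRRRRRRRR
RRRRRRRRR
RRRRRRRGR
RRRRRRRGR
RRRRRRRGR
RRRRRRRRR
RRRRRRRRR
RRRRRRRRR
After op 2 paint(2,4,W):
RRRRRRRRR
RRRRRRRRR
RRRRWRRRR
RRRRRRRGR
RRRRRRRGR
RRRRRRRGR
RRRRRRRRR
RRRRRRRRR
RRRRRRRRR
After op 3 paint(8,8,Y):
RRRRRRRRR
RRRRRRRRR
RRRRWRRRR
RRRRRRRGR
RRRRRRRGR
RRRRRRRGR
RRRRRRRRR
RRRRRRRRR
RRRRRRRRY
After op 4 fill(5,3,R) [0 cells changed]:
RRRRRRRRR
RRRRRRRRR
RRRRWRRRR
RRRRRRRGR
RRRRRRRGR
RRRRRRRGR
RRRRRRRRR
RRRRRRRRR
RRRRRRRRY
After op 5 paint(6,6,G):
RRRRRRRRR
RRRRRRRRR
RRRRWRRRR
RRRRRRRGR
RRRRRRRGR
RRRRRRRGR
RRRRRRGRR
RRRRRRRRR
RRRRRRRRY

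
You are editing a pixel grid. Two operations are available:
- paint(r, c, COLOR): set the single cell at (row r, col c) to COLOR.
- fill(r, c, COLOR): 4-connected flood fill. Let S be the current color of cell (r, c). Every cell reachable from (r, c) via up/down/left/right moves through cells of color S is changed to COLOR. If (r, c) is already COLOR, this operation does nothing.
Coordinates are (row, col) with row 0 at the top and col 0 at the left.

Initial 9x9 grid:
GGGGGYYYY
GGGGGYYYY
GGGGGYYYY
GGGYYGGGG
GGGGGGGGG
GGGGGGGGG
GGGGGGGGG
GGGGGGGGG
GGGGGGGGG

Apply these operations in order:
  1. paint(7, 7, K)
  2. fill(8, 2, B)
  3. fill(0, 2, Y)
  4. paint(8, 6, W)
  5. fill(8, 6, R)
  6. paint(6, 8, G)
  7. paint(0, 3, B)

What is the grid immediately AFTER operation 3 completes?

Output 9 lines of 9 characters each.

Answer: YYYYYYYYY
YYYYYYYYY
YYYYYYYYY
YYYYYYYYY
YYYYYYYYY
YYYYYYYYY
YYYYYYYYY
YYYYYYYKY
YYYYYYYYY

Derivation:
After op 1 paint(7,7,K):
GGGGGYYYY
GGGGGYYYY
GGGGGYYYY
GGGYYGGGG
GGGGGGGGG
GGGGGGGGG
GGGGGGGGG
GGGGGGGKG
GGGGGGGGG
After op 2 fill(8,2,B) [66 cells changed]:
BBBBBYYYY
BBBBBYYYY
BBBBBYYYY
BBBYYBBBB
BBBBBBBBB
BBBBBBBBB
BBBBBBBBB
BBBBBBBKB
BBBBBBBBB
After op 3 fill(0,2,Y) [66 cells changed]:
YYYYYYYYY
YYYYYYYYY
YYYYYYYYY
YYYYYYYYY
YYYYYYYYY
YYYYYYYYY
YYYYYYYYY
YYYYYYYKY
YYYYYYYYY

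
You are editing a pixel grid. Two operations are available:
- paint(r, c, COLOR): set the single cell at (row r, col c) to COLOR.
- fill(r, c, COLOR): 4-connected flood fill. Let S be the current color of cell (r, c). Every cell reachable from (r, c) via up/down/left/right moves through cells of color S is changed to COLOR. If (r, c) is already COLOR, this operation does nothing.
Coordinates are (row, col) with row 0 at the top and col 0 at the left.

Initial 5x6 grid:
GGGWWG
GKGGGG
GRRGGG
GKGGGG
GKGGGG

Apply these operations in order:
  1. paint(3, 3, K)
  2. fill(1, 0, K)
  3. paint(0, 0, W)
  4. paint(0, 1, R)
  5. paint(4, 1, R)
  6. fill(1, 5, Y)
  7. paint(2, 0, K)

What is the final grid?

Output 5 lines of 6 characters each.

Answer: WRYWWY
YYYYYY
KRRYYY
YYYYYY
YRYYYY

Derivation:
After op 1 paint(3,3,K):
GGGWWG
GKGGGG
GRRGGG
GKGKGG
GKGGGG
After op 2 fill(1,0,K) [22 cells changed]:
KKKWWK
KKKKKK
KRRKKK
KKKKKK
KKKKKK
After op 3 paint(0,0,W):
WKKWWK
KKKKKK
KRRKKK
KKKKKK
KKKKKK
After op 4 paint(0,1,R):
WRKWWK
KKKKKK
KRRKKK
KKKKKK
KKKKKK
After op 5 paint(4,1,R):
WRKWWK
KKKKKK
KRRKKK
KKKKKK
KRKKKK
After op 6 fill(1,5,Y) [23 cells changed]:
WRYWWY
YYYYYY
YRRYYY
YYYYYY
YRYYYY
After op 7 paint(2,0,K):
WRYWWY
YYYYYY
KRRYYY
YYYYYY
YRYYYY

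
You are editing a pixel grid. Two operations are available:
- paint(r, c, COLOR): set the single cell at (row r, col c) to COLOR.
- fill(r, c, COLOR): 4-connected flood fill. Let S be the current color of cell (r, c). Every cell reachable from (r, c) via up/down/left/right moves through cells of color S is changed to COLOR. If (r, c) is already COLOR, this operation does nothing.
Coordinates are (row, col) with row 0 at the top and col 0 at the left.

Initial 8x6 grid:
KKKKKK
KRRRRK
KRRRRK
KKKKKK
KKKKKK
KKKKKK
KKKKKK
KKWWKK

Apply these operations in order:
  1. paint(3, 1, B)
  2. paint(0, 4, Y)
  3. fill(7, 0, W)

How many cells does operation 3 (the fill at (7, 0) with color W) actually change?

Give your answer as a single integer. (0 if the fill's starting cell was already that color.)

After op 1 paint(3,1,B):
KKKKKK
KRRRRK
KRRRRK
KBKKKK
KKKKKK
KKKKKK
KKKKKK
KKWWKK
After op 2 paint(0,4,Y):
KKKKYK
KRRRRK
KRRRRK
KBKKKK
KKKKKK
KKKKKK
KKKKKK
KKWWKK
After op 3 fill(7,0,W) [36 cells changed]:
WWWWYW
WRRRRW
WRRRRW
WBWWWW
WWWWWW
WWWWWW
WWWWWW
WWWWWW

Answer: 36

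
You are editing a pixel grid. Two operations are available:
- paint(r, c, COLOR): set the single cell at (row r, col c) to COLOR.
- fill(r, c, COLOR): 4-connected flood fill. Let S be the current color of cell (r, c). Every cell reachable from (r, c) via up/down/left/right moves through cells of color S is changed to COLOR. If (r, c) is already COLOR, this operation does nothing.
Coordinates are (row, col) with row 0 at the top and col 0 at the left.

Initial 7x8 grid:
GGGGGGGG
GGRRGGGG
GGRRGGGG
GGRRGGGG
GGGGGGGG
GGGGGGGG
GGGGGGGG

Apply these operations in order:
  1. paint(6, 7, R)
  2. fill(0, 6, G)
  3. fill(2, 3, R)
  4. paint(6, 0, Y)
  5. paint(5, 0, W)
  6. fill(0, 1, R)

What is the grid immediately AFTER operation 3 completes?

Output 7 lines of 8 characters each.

Answer: GGGGGGGG
GGRRGGGG
GGRRGGGG
GGRRGGGG
GGGGGGGG
GGGGGGGG
GGGGGGGR

Derivation:
After op 1 paint(6,7,R):
GGGGGGGG
GGRRGGGG
GGRRGGGG
GGRRGGGG
GGGGGGGG
GGGGGGGG
GGGGGGGR
After op 2 fill(0,6,G) [0 cells changed]:
GGGGGGGG
GGRRGGGG
GGRRGGGG
GGRRGGGG
GGGGGGGG
GGGGGGGG
GGGGGGGR
After op 3 fill(2,3,R) [0 cells changed]:
GGGGGGGG
GGRRGGGG
GGRRGGGG
GGRRGGGG
GGGGGGGG
GGGGGGGG
GGGGGGGR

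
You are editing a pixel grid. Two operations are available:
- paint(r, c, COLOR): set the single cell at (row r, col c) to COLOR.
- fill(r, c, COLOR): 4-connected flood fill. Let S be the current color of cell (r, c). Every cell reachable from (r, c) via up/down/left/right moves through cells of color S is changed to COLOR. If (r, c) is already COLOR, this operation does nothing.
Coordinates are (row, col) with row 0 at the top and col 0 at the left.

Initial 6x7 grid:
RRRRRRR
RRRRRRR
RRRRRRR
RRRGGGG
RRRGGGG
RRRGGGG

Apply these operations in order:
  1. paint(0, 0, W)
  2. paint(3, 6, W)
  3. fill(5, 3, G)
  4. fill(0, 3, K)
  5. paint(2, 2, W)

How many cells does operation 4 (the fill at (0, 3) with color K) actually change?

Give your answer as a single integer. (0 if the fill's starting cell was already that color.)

Answer: 29

Derivation:
After op 1 paint(0,0,W):
WRRRRRR
RRRRRRR
RRRRRRR
RRRGGGG
RRRGGGG
RRRGGGG
After op 2 paint(3,6,W):
WRRRRRR
RRRRRRR
RRRRRRR
RRRGGGW
RRRGGGG
RRRGGGG
After op 3 fill(5,3,G) [0 cells changed]:
WRRRRRR
RRRRRRR
RRRRRRR
RRRGGGW
RRRGGGG
RRRGGGG
After op 4 fill(0,3,K) [29 cells changed]:
WKKKKKK
KKKKKKK
KKKKKKK
KKKGGGW
KKKGGGG
KKKGGGG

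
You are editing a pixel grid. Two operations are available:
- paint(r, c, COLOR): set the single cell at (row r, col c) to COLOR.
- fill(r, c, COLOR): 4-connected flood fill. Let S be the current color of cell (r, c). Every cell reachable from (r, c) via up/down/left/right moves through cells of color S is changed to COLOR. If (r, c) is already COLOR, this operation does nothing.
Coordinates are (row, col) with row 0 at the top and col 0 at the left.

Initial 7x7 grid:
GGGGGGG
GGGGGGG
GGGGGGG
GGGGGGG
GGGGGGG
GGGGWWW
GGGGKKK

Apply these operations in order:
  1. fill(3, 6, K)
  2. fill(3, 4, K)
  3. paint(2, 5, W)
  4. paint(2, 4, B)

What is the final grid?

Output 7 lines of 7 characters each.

After op 1 fill(3,6,K) [43 cells changed]:
KKKKKKK
KKKKKKK
KKKKKKK
KKKKKKK
KKKKKKK
KKKKWWW
KKKKKKK
After op 2 fill(3,4,K) [0 cells changed]:
KKKKKKK
KKKKKKK
KKKKKKK
KKKKKKK
KKKKKKK
KKKKWWW
KKKKKKK
After op 3 paint(2,5,W):
KKKKKKK
KKKKKKK
KKKKKWK
KKKKKKK
KKKKKKK
KKKKWWW
KKKKKKK
After op 4 paint(2,4,B):
KKKKKKK
KKKKKKK
KKKKBWK
KKKKKKK
KKKKKKK
KKKKWWW
KKKKKKK

Answer: KKKKKKK
KKKKKKK
KKKKBWK
KKKKKKK
KKKKKKK
KKKKWWW
KKKKKKK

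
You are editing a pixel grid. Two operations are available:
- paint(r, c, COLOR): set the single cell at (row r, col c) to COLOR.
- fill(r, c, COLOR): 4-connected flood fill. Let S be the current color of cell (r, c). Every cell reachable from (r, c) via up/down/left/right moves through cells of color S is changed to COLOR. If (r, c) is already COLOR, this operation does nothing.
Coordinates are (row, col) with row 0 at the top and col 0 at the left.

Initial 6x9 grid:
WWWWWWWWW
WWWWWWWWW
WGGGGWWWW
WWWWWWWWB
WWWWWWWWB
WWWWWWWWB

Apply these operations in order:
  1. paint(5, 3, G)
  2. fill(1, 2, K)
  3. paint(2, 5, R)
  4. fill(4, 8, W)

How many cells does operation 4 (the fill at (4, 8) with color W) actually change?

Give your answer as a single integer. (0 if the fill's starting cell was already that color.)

After op 1 paint(5,3,G):
WWWWWWWWW
WWWWWWWWW
WGGGGWWWW
WWWWWWWWB
WWWWWWWWB
WWWGWWWWB
After op 2 fill(1,2,K) [46 cells changed]:
KKKKKKKKK
KKKKKKKKK
KGGGGKKKK
KKKKKKKKB
KKKKKKKKB
KKKGKKKKB
After op 3 paint(2,5,R):
KKKKKKKKK
KKKKKKKKK
KGGGGRKKK
KKKKKKKKB
KKKKKKKKB
KKKGKKKKB
After op 4 fill(4,8,W) [3 cells changed]:
KKKKKKKKK
KKKKKKKKK
KGGGGRKKK
KKKKKKKKW
KKKKKKKKW
KKKGKKKKW

Answer: 3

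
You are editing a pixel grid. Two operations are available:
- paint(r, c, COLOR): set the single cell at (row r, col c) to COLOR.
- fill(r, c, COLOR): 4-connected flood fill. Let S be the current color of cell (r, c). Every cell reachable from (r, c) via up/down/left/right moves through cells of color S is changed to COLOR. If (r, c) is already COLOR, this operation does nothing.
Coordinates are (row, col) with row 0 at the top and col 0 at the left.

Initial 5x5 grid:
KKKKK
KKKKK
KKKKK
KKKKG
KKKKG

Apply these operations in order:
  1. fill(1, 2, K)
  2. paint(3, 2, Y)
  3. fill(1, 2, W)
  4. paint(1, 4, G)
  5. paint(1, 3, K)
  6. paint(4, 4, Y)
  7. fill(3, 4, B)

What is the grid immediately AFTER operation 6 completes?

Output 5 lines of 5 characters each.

After op 1 fill(1,2,K) [0 cells changed]:
KKKKK
KKKKK
KKKKK
KKKKG
KKKKG
After op 2 paint(3,2,Y):
KKKKK
KKKKK
KKKKK
KKYKG
KKKKG
After op 3 fill(1,2,W) [22 cells changed]:
WWWWW
WWWWW
WWWWW
WWYWG
WWWWG
After op 4 paint(1,4,G):
WWWWW
WWWWG
WWWWW
WWYWG
WWWWG
After op 5 paint(1,3,K):
WWWWW
WWWKG
WWWWW
WWYWG
WWWWG
After op 6 paint(4,4,Y):
WWWWW
WWWKG
WWWWW
WWYWG
WWWWY

Answer: WWWWW
WWWKG
WWWWW
WWYWG
WWWWY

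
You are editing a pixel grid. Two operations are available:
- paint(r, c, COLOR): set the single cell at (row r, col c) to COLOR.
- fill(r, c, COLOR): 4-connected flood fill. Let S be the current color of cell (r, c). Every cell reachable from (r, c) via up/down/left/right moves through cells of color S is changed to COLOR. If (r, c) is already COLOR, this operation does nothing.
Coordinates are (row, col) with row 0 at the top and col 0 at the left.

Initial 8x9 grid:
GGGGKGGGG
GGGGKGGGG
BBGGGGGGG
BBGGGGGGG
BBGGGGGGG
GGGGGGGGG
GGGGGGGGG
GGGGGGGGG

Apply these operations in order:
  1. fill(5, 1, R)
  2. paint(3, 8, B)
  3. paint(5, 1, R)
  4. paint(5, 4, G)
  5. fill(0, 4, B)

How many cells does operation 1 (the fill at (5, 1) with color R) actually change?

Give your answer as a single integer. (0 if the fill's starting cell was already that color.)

After op 1 fill(5,1,R) [64 cells changed]:
RRRRKRRRR
RRRRKRRRR
BBRRRRRRR
BBRRRRRRR
BBRRRRRRR
RRRRRRRRR
RRRRRRRRR
RRRRRRRRR

Answer: 64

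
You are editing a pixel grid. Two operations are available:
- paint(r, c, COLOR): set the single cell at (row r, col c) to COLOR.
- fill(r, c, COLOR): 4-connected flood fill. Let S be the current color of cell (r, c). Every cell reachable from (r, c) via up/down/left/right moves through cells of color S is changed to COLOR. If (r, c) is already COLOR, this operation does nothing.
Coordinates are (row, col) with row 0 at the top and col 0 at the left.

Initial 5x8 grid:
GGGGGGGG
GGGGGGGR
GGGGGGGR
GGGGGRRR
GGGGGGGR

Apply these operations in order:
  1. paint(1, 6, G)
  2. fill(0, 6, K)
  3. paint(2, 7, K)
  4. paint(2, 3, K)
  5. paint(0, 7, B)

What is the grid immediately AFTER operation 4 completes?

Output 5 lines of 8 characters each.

Answer: KKKKKKKK
KKKKKKKR
KKKKKKKK
KKKKKRRR
KKKKKKKR

Derivation:
After op 1 paint(1,6,G):
GGGGGGGG
GGGGGGGR
GGGGGGGR
GGGGGRRR
GGGGGGGR
After op 2 fill(0,6,K) [34 cells changed]:
KKKKKKKK
KKKKKKKR
KKKKKKKR
KKKKKRRR
KKKKKKKR
After op 3 paint(2,7,K):
KKKKKKKK
KKKKKKKR
KKKKKKKK
KKKKKRRR
KKKKKKKR
After op 4 paint(2,3,K):
KKKKKKKK
KKKKKKKR
KKKKKKKK
KKKKKRRR
KKKKKKKR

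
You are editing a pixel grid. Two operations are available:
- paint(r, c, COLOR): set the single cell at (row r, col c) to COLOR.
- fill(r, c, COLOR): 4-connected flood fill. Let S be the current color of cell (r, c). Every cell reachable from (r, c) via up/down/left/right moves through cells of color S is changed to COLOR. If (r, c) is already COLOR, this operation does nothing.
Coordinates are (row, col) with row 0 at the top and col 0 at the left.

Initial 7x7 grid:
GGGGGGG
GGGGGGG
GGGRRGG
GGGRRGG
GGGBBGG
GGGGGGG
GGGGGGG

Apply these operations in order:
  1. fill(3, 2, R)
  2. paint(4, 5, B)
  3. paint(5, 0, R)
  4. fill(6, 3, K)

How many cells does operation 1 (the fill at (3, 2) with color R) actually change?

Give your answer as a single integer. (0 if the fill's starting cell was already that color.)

After op 1 fill(3,2,R) [43 cells changed]:
RRRRRRR
RRRRRRR
RRRRRRR
RRRRRRR
RRRBBRR
RRRRRRR
RRRRRRR

Answer: 43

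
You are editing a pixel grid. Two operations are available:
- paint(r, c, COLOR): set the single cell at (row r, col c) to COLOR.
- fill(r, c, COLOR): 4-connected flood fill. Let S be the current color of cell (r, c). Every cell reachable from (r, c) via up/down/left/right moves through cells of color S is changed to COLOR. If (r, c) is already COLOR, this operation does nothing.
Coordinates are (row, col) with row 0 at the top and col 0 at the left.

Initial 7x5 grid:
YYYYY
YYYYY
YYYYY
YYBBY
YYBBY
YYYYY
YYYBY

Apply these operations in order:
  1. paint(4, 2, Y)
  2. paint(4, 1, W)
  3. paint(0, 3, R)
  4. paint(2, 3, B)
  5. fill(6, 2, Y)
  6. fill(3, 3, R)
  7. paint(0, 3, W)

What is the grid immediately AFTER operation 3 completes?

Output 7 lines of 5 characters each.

After op 1 paint(4,2,Y):
YYYYY
YYYYY
YYYYY
YYBBY
YYYBY
YYYYY
YYYBY
After op 2 paint(4,1,W):
YYYYY
YYYYY
YYYYY
YYBBY
YWYBY
YYYYY
YYYBY
After op 3 paint(0,3,R):
YYYRY
YYYYY
YYYYY
YYBBY
YWYBY
YYYYY
YYYBY

Answer: YYYRY
YYYYY
YYYYY
YYBBY
YWYBY
YYYYY
YYYBY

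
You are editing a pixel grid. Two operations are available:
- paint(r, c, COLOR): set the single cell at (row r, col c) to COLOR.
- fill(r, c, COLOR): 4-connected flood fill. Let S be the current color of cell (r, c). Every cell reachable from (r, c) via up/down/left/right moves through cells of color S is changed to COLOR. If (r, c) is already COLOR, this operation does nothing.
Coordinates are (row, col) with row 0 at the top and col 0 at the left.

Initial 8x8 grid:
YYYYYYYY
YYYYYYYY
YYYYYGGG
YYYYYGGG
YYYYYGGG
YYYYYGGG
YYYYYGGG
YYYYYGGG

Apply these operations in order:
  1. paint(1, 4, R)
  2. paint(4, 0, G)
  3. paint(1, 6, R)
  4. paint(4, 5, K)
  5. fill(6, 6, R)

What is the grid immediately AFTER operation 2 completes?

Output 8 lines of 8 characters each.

Answer: YYYYYYYY
YYYYRYYY
YYYYYGGG
YYYYYGGG
GYYYYGGG
YYYYYGGG
YYYYYGGG
YYYYYGGG

Derivation:
After op 1 paint(1,4,R):
YYYYYYYY
YYYYRYYY
YYYYYGGG
YYYYYGGG
YYYYYGGG
YYYYYGGG
YYYYYGGG
YYYYYGGG
After op 2 paint(4,0,G):
YYYYYYYY
YYYYRYYY
YYYYYGGG
YYYYYGGG
GYYYYGGG
YYYYYGGG
YYYYYGGG
YYYYYGGG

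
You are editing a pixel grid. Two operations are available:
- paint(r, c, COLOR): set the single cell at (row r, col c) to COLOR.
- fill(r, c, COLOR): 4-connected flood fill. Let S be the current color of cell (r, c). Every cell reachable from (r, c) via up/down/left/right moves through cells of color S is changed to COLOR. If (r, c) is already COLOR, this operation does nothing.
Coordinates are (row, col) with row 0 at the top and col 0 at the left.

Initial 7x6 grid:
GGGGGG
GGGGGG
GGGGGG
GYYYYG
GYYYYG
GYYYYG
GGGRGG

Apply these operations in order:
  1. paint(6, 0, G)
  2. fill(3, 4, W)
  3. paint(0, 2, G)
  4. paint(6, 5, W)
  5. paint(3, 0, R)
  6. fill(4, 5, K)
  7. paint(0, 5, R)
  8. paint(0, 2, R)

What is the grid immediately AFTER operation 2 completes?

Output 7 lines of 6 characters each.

Answer: GGGGGG
GGGGGG
GGGGGG
GWWWWG
GWWWWG
GWWWWG
GGGRGG

Derivation:
After op 1 paint(6,0,G):
GGGGGG
GGGGGG
GGGGGG
GYYYYG
GYYYYG
GYYYYG
GGGRGG
After op 2 fill(3,4,W) [12 cells changed]:
GGGGGG
GGGGGG
GGGGGG
GWWWWG
GWWWWG
GWWWWG
GGGRGG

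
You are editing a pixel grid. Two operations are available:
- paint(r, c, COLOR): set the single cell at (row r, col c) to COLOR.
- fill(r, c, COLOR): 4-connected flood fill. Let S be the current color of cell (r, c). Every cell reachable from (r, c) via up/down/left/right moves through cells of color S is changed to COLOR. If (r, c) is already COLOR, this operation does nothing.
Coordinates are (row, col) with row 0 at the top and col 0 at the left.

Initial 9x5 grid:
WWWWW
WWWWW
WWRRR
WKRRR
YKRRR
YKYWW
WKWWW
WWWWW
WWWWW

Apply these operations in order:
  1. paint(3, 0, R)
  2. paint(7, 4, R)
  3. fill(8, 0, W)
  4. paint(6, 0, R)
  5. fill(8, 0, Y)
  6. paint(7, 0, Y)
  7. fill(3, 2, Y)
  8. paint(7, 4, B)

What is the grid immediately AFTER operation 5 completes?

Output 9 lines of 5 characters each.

Answer: WWWWW
WWWWW
WWRRR
RKRRR
YKRRR
YKYYY
RKYYY
YYYYR
YYYYY

Derivation:
After op 1 paint(3,0,R):
WWWWW
WWWWW
WWRRR
RKRRR
YKRRR
YKYWW
WKWWW
WWWWW
WWWWW
After op 2 paint(7,4,R):
WWWWW
WWWWW
WWRRR
RKRRR
YKRRR
YKYWW
WKWWW
WWWWR
WWWWW
After op 3 fill(8,0,W) [0 cells changed]:
WWWWW
WWWWW
WWRRR
RKRRR
YKRRR
YKYWW
WKWWW
WWWWR
WWWWW
After op 4 paint(6,0,R):
WWWWW
WWWWW
WWRRR
RKRRR
YKRRR
YKYWW
RKWWW
WWWWR
WWWWW
After op 5 fill(8,0,Y) [14 cells changed]:
WWWWW
WWWWW
WWRRR
RKRRR
YKRRR
YKYYY
RKYYY
YYYYR
YYYYY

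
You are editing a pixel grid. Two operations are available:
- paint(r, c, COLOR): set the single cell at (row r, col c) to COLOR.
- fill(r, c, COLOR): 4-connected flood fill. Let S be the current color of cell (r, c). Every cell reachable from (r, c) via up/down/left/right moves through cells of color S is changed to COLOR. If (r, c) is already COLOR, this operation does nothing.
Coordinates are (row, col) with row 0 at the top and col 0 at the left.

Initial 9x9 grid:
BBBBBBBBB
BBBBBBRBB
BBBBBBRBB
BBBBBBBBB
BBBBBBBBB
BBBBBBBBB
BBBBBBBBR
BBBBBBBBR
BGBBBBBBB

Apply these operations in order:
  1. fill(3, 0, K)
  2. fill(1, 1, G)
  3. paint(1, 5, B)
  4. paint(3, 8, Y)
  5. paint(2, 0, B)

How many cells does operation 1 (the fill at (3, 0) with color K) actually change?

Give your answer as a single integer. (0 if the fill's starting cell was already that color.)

After op 1 fill(3,0,K) [76 cells changed]:
KKKKKKKKK
KKKKKKRKK
KKKKKKRKK
KKKKKKKKK
KKKKKKKKK
KKKKKKKKK
KKKKKKKKR
KKKKKKKKR
KGKKKKKKK

Answer: 76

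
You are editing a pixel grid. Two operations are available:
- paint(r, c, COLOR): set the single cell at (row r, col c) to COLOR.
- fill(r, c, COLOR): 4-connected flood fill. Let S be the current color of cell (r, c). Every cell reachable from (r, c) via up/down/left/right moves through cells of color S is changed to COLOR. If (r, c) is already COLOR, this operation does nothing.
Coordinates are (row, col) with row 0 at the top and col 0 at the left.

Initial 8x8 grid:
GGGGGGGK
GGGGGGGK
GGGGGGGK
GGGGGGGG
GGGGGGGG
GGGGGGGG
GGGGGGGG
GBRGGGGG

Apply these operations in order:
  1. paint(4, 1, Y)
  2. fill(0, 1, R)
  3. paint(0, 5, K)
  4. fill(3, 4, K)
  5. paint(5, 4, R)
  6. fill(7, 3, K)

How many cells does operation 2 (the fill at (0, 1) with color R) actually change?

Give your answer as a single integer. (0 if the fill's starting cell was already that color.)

Answer: 58

Derivation:
After op 1 paint(4,1,Y):
GGGGGGGK
GGGGGGGK
GGGGGGGK
GGGGGGGG
GYGGGGGG
GGGGGGGG
GGGGGGGG
GBRGGGGG
After op 2 fill(0,1,R) [58 cells changed]:
RRRRRRRK
RRRRRRRK
RRRRRRRK
RRRRRRRR
RYRRRRRR
RRRRRRRR
RRRRRRRR
RBRRRRRR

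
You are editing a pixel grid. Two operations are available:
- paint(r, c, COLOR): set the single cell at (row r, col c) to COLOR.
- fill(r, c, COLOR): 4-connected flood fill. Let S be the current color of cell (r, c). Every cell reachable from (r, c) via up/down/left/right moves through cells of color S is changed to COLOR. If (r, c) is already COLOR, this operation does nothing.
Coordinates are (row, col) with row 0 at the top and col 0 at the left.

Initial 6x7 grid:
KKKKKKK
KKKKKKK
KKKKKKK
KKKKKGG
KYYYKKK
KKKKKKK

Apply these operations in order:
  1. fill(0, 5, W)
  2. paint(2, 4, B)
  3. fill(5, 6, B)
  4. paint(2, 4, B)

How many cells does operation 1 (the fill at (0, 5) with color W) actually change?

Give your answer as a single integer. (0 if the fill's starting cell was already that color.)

After op 1 fill(0,5,W) [37 cells changed]:
WWWWWWW
WWWWWWW
WWWWWWW
WWWWWGG
WYYYWWW
WWWWWWW

Answer: 37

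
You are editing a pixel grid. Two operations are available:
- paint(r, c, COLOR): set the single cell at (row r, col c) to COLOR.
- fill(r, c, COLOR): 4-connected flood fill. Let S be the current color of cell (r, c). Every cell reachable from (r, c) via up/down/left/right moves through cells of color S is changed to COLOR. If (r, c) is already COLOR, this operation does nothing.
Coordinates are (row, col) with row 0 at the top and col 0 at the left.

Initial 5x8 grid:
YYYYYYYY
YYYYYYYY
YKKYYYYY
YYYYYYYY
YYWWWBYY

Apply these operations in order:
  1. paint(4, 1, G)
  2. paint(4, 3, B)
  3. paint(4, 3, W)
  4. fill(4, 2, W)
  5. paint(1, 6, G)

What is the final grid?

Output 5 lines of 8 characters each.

Answer: YYYYYYYY
YYYYYYGY
YKKYYYYY
YYYYYYYY
YGWWWBYY

Derivation:
After op 1 paint(4,1,G):
YYYYYYYY
YYYYYYYY
YKKYYYYY
YYYYYYYY
YGWWWBYY
After op 2 paint(4,3,B):
YYYYYYYY
YYYYYYYY
YKKYYYYY
YYYYYYYY
YGWBWBYY
After op 3 paint(4,3,W):
YYYYYYYY
YYYYYYYY
YKKYYYYY
YYYYYYYY
YGWWWBYY
After op 4 fill(4,2,W) [0 cells changed]:
YYYYYYYY
YYYYYYYY
YKKYYYYY
YYYYYYYY
YGWWWBYY
After op 5 paint(1,6,G):
YYYYYYYY
YYYYYYGY
YKKYYYYY
YYYYYYYY
YGWWWBYY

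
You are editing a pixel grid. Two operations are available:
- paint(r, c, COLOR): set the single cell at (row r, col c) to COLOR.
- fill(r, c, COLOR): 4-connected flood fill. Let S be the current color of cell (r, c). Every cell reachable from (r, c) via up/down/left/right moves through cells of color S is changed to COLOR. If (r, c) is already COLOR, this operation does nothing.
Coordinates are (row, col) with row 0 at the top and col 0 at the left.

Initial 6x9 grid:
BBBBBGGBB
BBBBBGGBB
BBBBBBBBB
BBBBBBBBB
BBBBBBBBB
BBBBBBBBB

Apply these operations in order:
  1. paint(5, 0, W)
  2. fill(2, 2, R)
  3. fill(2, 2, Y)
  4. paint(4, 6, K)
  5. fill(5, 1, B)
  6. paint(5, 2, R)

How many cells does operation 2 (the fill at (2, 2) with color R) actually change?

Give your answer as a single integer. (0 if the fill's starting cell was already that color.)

Answer: 49

Derivation:
After op 1 paint(5,0,W):
BBBBBGGBB
BBBBBGGBB
BBBBBBBBB
BBBBBBBBB
BBBBBBBBB
WBBBBBBBB
After op 2 fill(2,2,R) [49 cells changed]:
RRRRRGGRR
RRRRRGGRR
RRRRRRRRR
RRRRRRRRR
RRRRRRRRR
WRRRRRRRR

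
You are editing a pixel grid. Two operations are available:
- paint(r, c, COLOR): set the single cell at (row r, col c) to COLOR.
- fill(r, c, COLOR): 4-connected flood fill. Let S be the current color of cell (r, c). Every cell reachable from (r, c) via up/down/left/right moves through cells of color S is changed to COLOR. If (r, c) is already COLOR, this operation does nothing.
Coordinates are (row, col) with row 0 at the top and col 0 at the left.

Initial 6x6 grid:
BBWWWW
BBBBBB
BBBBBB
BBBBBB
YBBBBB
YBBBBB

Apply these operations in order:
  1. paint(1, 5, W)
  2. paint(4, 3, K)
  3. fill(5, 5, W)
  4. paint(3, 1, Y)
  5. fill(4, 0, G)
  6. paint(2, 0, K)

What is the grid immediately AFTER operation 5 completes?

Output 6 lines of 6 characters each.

Answer: WWWWWW
WWWWWW
WWWWWW
WYWWWW
GWWKWW
GWWWWW

Derivation:
After op 1 paint(1,5,W):
BBWWWW
BBBBBW
BBBBBB
BBBBBB
YBBBBB
YBBBBB
After op 2 paint(4,3,K):
BBWWWW
BBBBBW
BBBBBB
BBBBBB
YBBKBB
YBBBBB
After op 3 fill(5,5,W) [28 cells changed]:
WWWWWW
WWWWWW
WWWWWW
WWWWWW
YWWKWW
YWWWWW
After op 4 paint(3,1,Y):
WWWWWW
WWWWWW
WWWWWW
WYWWWW
YWWKWW
YWWWWW
After op 5 fill(4,0,G) [2 cells changed]:
WWWWWW
WWWWWW
WWWWWW
WYWWWW
GWWKWW
GWWWWW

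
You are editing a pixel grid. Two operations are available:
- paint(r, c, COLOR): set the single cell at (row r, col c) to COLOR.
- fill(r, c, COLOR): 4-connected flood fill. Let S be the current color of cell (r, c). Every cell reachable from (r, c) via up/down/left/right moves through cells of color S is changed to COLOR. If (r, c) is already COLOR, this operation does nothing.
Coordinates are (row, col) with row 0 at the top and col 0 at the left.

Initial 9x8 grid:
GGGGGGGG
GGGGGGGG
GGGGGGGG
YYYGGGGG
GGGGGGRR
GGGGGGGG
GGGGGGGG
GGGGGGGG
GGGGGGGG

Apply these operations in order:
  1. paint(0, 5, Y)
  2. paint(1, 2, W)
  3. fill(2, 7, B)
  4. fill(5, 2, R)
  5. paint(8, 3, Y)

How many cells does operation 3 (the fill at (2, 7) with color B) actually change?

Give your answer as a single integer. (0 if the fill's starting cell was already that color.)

Answer: 65

Derivation:
After op 1 paint(0,5,Y):
GGGGGYGG
GGGGGGGG
GGGGGGGG
YYYGGGGG
GGGGGGRR
GGGGGGGG
GGGGGGGG
GGGGGGGG
GGGGGGGG
After op 2 paint(1,2,W):
GGGGGYGG
GGWGGGGG
GGGGGGGG
YYYGGGGG
GGGGGGRR
GGGGGGGG
GGGGGGGG
GGGGGGGG
GGGGGGGG
After op 3 fill(2,7,B) [65 cells changed]:
BBBBBYBB
BBWBBBBB
BBBBBBBB
YYYBBBBB
BBBBBBRR
BBBBBBBB
BBBBBBBB
BBBBBBBB
BBBBBBBB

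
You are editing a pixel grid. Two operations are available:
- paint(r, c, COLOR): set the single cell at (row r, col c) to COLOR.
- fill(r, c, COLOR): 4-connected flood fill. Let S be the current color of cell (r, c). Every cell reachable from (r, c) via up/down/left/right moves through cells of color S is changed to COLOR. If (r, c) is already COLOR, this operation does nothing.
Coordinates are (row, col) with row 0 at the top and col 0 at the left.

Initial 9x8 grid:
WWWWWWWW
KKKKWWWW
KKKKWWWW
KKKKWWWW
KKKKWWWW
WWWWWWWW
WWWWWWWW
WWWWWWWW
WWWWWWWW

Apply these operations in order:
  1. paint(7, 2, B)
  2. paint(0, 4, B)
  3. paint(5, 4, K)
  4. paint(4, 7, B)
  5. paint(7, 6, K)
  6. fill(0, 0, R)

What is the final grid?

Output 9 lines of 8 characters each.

Answer: RRRRBWWW
KKKKWWWW
KKKKWWWW
KKKKWWWW
KKKKWWWB
WWWWKWWW
WWWWWWWW
WWBWWWKW
WWWWWWWW

Derivation:
After op 1 paint(7,2,B):
WWWWWWWW
KKKKWWWW
KKKKWWWW
KKKKWWWW
KKKKWWWW
WWWWWWWW
WWWWWWWW
WWBWWWWW
WWWWWWWW
After op 2 paint(0,4,B):
WWWWBWWW
KKKKWWWW
KKKKWWWW
KKKKWWWW
KKKKWWWW
WWWWWWWW
WWWWWWWW
WWBWWWWW
WWWWWWWW
After op 3 paint(5,4,K):
WWWWBWWW
KKKKWWWW
KKKKWWWW
KKKKWWWW
KKKKWWWW
WWWWKWWW
WWWWWWWW
WWBWWWWW
WWWWWWWW
After op 4 paint(4,7,B):
WWWWBWWW
KKKKWWWW
KKKKWWWW
KKKKWWWW
KKKKWWWB
WWWWKWWW
WWWWWWWW
WWBWWWWW
WWWWWWWW
After op 5 paint(7,6,K):
WWWWBWWW
KKKKWWWW
KKKKWWWW
KKKKWWWW
KKKKWWWB
WWWWKWWW
WWWWWWWW
WWBWWWKW
WWWWWWWW
After op 6 fill(0,0,R) [4 cells changed]:
RRRRBWWW
KKKKWWWW
KKKKWWWW
KKKKWWWW
KKKKWWWB
WWWWKWWW
WWWWWWWW
WWBWWWKW
WWWWWWWW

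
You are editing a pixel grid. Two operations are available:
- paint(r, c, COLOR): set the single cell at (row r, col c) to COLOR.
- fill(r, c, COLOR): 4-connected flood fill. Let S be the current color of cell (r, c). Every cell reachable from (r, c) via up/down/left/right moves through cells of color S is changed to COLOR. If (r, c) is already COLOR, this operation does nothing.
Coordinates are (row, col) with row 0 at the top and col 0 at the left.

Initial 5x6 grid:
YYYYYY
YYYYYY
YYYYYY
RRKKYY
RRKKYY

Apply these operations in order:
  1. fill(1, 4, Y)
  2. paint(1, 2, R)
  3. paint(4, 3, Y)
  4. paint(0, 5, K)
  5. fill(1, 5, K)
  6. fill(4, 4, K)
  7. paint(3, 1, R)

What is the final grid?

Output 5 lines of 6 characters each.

After op 1 fill(1,4,Y) [0 cells changed]:
YYYYYY
YYYYYY
YYYYYY
RRKKYY
RRKKYY
After op 2 paint(1,2,R):
YYYYYY
YYRYYY
YYYYYY
RRKKYY
RRKKYY
After op 3 paint(4,3,Y):
YYYYYY
YYRYYY
YYYYYY
RRKKYY
RRKYYY
After op 4 paint(0,5,K):
YYYYYK
YYRYYY
YYYYYY
RRKKYY
RRKYYY
After op 5 fill(1,5,K) [21 cells changed]:
KKKKKK
KKRKKK
KKKKKK
RRKKKK
RRKKKK
After op 6 fill(4,4,K) [0 cells changed]:
KKKKKK
KKRKKK
KKKKKK
RRKKKK
RRKKKK
After op 7 paint(3,1,R):
KKKKKK
KKRKKK
KKKKKK
RRKKKK
RRKKKK

Answer: KKKKKK
KKRKKK
KKKKKK
RRKKKK
RRKKKK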